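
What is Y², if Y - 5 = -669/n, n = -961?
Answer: 29964676/923521 ≈ 32.446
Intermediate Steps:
Y = 5474/961 (Y = 5 - 669/(-961) = 5 - 669*(-1/961) = 5 + 669/961 = 5474/961 ≈ 5.6962)
Y² = (5474/961)² = 29964676/923521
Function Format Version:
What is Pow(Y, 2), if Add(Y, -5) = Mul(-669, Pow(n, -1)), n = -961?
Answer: Rational(29964676, 923521) ≈ 32.446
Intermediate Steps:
Y = Rational(5474, 961) (Y = Add(5, Mul(-669, Pow(-961, -1))) = Add(5, Mul(-669, Rational(-1, 961))) = Add(5, Rational(669, 961)) = Rational(5474, 961) ≈ 5.6962)
Pow(Y, 2) = Pow(Rational(5474, 961), 2) = Rational(29964676, 923521)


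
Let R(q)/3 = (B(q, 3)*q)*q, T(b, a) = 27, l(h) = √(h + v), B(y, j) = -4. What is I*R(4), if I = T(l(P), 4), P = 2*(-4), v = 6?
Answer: -5184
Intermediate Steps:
P = -8
l(h) = √(6 + h) (l(h) = √(h + 6) = √(6 + h))
R(q) = -12*q² (R(q) = 3*((-4*q)*q) = 3*(-4*q²) = -12*q²)
I = 27
I*R(4) = 27*(-12*4²) = 27*(-12*16) = 27*(-192) = -5184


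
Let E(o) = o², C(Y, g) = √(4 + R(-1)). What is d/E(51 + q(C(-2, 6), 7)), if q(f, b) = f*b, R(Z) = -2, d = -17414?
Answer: -47000386/6265009 + 12433596*√2/6265009 ≈ -4.6954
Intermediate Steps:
C(Y, g) = √2 (C(Y, g) = √(4 - 2) = √2)
q(f, b) = b*f
d/E(51 + q(C(-2, 6), 7)) = -17414/(51 + 7*√2)²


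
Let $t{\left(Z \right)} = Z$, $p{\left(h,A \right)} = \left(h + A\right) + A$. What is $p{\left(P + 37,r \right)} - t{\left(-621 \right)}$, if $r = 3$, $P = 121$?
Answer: $785$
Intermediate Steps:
$p{\left(h,A \right)} = h + 2 A$ ($p{\left(h,A \right)} = \left(A + h\right) + A = h + 2 A$)
$p{\left(P + 37,r \right)} - t{\left(-621 \right)} = \left(\left(121 + 37\right) + 2 \cdot 3\right) - -621 = \left(158 + 6\right) + 621 = 164 + 621 = 785$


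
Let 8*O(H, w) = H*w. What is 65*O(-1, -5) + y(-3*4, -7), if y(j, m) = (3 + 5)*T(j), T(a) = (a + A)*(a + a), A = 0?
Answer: 18757/8 ≈ 2344.6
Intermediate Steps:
T(a) = 2*a**2 (T(a) = (a + 0)*(a + a) = a*(2*a) = 2*a**2)
y(j, m) = 16*j**2 (y(j, m) = (3 + 5)*(2*j**2) = 8*(2*j**2) = 16*j**2)
O(H, w) = H*w/8 (O(H, w) = (H*w)/8 = H*w/8)
65*O(-1, -5) + y(-3*4, -7) = 65*((1/8)*(-1)*(-5)) + 16*(-3*4)**2 = 65*(5/8) + 16*(-12)**2 = 325/8 + 16*144 = 325/8 + 2304 = 18757/8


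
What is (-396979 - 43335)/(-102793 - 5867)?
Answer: 220157/54330 ≈ 4.0522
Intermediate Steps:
(-396979 - 43335)/(-102793 - 5867) = -440314/(-108660) = -440314*(-1/108660) = 220157/54330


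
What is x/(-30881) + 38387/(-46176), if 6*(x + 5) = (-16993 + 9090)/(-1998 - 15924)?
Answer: -10620590289131/12778037022816 ≈ -0.83116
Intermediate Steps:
x = -529757/107532 (x = -5 + ((-16993 + 9090)/(-1998 - 15924))/6 = -5 + (-7903/(-17922))/6 = -5 + (-7903*(-1/17922))/6 = -5 + (1/6)*(7903/17922) = -5 + 7903/107532 = -529757/107532 ≈ -4.9265)
x/(-30881) + 38387/(-46176) = -529757/107532/(-30881) + 38387/(-46176) = -529757/107532*(-1/30881) + 38387*(-1/46176) = 529757/3320695692 - 38387/46176 = -10620590289131/12778037022816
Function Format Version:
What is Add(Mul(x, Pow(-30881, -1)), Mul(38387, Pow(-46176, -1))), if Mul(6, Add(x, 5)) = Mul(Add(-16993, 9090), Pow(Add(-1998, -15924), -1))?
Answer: Rational(-10620590289131, 12778037022816) ≈ -0.83116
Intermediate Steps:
x = Rational(-529757, 107532) (x = Add(-5, Mul(Rational(1, 6), Mul(Add(-16993, 9090), Pow(Add(-1998, -15924), -1)))) = Add(-5, Mul(Rational(1, 6), Mul(-7903, Pow(-17922, -1)))) = Add(-5, Mul(Rational(1, 6), Mul(-7903, Rational(-1, 17922)))) = Add(-5, Mul(Rational(1, 6), Rational(7903, 17922))) = Add(-5, Rational(7903, 107532)) = Rational(-529757, 107532) ≈ -4.9265)
Add(Mul(x, Pow(-30881, -1)), Mul(38387, Pow(-46176, -1))) = Add(Mul(Rational(-529757, 107532), Pow(-30881, -1)), Mul(38387, Pow(-46176, -1))) = Add(Mul(Rational(-529757, 107532), Rational(-1, 30881)), Mul(38387, Rational(-1, 46176))) = Add(Rational(529757, 3320695692), Rational(-38387, 46176)) = Rational(-10620590289131, 12778037022816)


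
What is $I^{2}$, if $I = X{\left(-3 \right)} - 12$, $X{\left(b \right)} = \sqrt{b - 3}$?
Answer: $\left(12 - i \sqrt{6}\right)^{2} \approx 138.0 - 58.788 i$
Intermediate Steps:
$X{\left(b \right)} = \sqrt{-3 + b}$
$I = -12 + i \sqrt{6}$ ($I = \sqrt{-3 - 3} - 12 = \sqrt{-6} - 12 = i \sqrt{6} - 12 = -12 + i \sqrt{6} \approx -12.0 + 2.4495 i$)
$I^{2} = \left(-12 + i \sqrt{6}\right)^{2}$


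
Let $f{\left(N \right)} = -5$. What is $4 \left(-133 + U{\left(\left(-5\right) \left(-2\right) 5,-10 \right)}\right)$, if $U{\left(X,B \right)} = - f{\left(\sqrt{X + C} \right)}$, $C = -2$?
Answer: $-512$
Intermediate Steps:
$U{\left(X,B \right)} = 5$ ($U{\left(X,B \right)} = \left(-1\right) \left(-5\right) = 5$)
$4 \left(-133 + U{\left(\left(-5\right) \left(-2\right) 5,-10 \right)}\right) = 4 \left(-133 + 5\right) = 4 \left(-128\right) = -512$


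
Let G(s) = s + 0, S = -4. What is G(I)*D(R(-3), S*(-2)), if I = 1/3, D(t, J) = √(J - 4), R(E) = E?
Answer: ⅔ ≈ 0.66667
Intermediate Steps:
D(t, J) = √(-4 + J)
I = ⅓ ≈ 0.33333
G(s) = s
G(I)*D(R(-3), S*(-2)) = √(-4 - 4*(-2))/3 = √(-4 + 8)/3 = √4/3 = (⅓)*2 = ⅔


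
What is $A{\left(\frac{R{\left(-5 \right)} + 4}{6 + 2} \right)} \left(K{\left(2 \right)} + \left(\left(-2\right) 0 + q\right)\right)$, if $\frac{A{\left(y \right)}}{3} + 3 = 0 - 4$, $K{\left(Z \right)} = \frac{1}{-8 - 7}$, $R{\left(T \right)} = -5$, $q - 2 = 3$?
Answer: $- \frac{518}{5} \approx -103.6$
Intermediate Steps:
$q = 5$ ($q = 2 + 3 = 5$)
$K{\left(Z \right)} = - \frac{1}{15}$ ($K{\left(Z \right)} = \frac{1}{-15} = - \frac{1}{15}$)
$A{\left(y \right)} = -21$ ($A{\left(y \right)} = -9 + 3 \left(0 - 4\right) = -9 + 3 \left(-4\right) = -9 - 12 = -21$)
$A{\left(\frac{R{\left(-5 \right)} + 4}{6 + 2} \right)} \left(K{\left(2 \right)} + \left(\left(-2\right) 0 + q\right)\right) = - 21 \left(- \frac{1}{15} + \left(\left(-2\right) 0 + 5\right)\right) = - 21 \left(- \frac{1}{15} + \left(0 + 5\right)\right) = - 21 \left(- \frac{1}{15} + 5\right) = \left(-21\right) \frac{74}{15} = - \frac{518}{5}$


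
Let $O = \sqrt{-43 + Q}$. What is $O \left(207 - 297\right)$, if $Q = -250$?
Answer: $- 90 i \sqrt{293} \approx - 1540.6 i$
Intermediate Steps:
$O = i \sqrt{293}$ ($O = \sqrt{-43 - 250} = \sqrt{-293} = i \sqrt{293} \approx 17.117 i$)
$O \left(207 - 297\right) = i \sqrt{293} \left(207 - 297\right) = i \sqrt{293} \left(-90\right) = - 90 i \sqrt{293}$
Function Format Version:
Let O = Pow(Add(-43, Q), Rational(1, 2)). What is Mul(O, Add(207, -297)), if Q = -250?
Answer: Mul(-90, I, Pow(293, Rational(1, 2))) ≈ Mul(-1540.6, I)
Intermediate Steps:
O = Mul(I, Pow(293, Rational(1, 2))) (O = Pow(Add(-43, -250), Rational(1, 2)) = Pow(-293, Rational(1, 2)) = Mul(I, Pow(293, Rational(1, 2))) ≈ Mul(17.117, I))
Mul(O, Add(207, -297)) = Mul(Mul(I, Pow(293, Rational(1, 2))), Add(207, -297)) = Mul(Mul(I, Pow(293, Rational(1, 2))), -90) = Mul(-90, I, Pow(293, Rational(1, 2)))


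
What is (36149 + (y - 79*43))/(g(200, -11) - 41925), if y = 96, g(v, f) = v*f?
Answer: -32848/44125 ≈ -0.74443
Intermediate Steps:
g(v, f) = f*v
(36149 + (y - 79*43))/(g(200, -11) - 41925) = (36149 + (96 - 79*43))/(-11*200 - 41925) = (36149 + (96 - 3397))/(-2200 - 41925) = (36149 - 3301)/(-44125) = 32848*(-1/44125) = -32848/44125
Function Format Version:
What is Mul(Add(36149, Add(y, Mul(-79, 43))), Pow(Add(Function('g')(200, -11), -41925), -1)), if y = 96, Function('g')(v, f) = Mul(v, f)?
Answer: Rational(-32848, 44125) ≈ -0.74443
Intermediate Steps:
Function('g')(v, f) = Mul(f, v)
Mul(Add(36149, Add(y, Mul(-79, 43))), Pow(Add(Function('g')(200, -11), -41925), -1)) = Mul(Add(36149, Add(96, Mul(-79, 43))), Pow(Add(Mul(-11, 200), -41925), -1)) = Mul(Add(36149, Add(96, -3397)), Pow(Add(-2200, -41925), -1)) = Mul(Add(36149, -3301), Pow(-44125, -1)) = Mul(32848, Rational(-1, 44125)) = Rational(-32848, 44125)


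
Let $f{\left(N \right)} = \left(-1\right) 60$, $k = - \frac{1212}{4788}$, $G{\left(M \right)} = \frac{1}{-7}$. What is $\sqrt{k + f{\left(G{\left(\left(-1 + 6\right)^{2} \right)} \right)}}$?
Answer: $\frac{i \sqrt{9592359}}{399} \approx 7.7623 i$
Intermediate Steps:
$G{\left(M \right)} = - \frac{1}{7}$
$k = - \frac{101}{399}$ ($k = \left(-1212\right) \frac{1}{4788} = - \frac{101}{399} \approx -0.25313$)
$f{\left(N \right)} = -60$
$\sqrt{k + f{\left(G{\left(\left(-1 + 6\right)^{2} \right)} \right)}} = \sqrt{- \frac{101}{399} - 60} = \sqrt{- \frac{24041}{399}} = \frac{i \sqrt{9592359}}{399}$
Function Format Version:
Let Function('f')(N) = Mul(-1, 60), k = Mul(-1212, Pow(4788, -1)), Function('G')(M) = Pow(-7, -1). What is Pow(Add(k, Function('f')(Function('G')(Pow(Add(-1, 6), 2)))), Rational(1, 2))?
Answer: Mul(Rational(1, 399), I, Pow(9592359, Rational(1, 2))) ≈ Mul(7.7623, I)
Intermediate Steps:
Function('G')(M) = Rational(-1, 7)
k = Rational(-101, 399) (k = Mul(-1212, Rational(1, 4788)) = Rational(-101, 399) ≈ -0.25313)
Function('f')(N) = -60
Pow(Add(k, Function('f')(Function('G')(Pow(Add(-1, 6), 2)))), Rational(1, 2)) = Pow(Add(Rational(-101, 399), -60), Rational(1, 2)) = Pow(Rational(-24041, 399), Rational(1, 2)) = Mul(Rational(1, 399), I, Pow(9592359, Rational(1, 2)))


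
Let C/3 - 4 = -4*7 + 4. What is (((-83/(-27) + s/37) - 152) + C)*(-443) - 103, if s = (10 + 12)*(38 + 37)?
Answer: 72623084/999 ≈ 72696.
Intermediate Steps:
s = 1650 (s = 22*75 = 1650)
C = -60 (C = 12 + 3*(-4*7 + 4) = 12 + 3*(-28 + 4) = 12 + 3*(-24) = 12 - 72 = -60)
(((-83/(-27) + s/37) - 152) + C)*(-443) - 103 = (((-83/(-27) + 1650/37) - 152) - 60)*(-443) - 103 = (((-83*(-1/27) + 1650*(1/37)) - 152) - 60)*(-443) - 103 = (((83/27 + 1650/37) - 152) - 60)*(-443) - 103 = ((47621/999 - 152) - 60)*(-443) - 103 = (-104227/999 - 60)*(-443) - 103 = -164167/999*(-443) - 103 = 72725981/999 - 103 = 72623084/999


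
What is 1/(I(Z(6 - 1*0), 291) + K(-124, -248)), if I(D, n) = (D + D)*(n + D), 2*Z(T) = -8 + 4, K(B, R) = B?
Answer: -1/1280 ≈ -0.00078125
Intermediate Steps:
Z(T) = -2 (Z(T) = (-8 + 4)/2 = (½)*(-4) = -2)
I(D, n) = 2*D*(D + n) (I(D, n) = (2*D)*(D + n) = 2*D*(D + n))
1/(I(Z(6 - 1*0), 291) + K(-124, -248)) = 1/(2*(-2)*(-2 + 291) - 124) = 1/(2*(-2)*289 - 124) = 1/(-1156 - 124) = 1/(-1280) = -1/1280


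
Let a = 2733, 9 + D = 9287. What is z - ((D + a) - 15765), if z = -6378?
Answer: -2624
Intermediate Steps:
D = 9278 (D = -9 + 9287 = 9278)
z - ((D + a) - 15765) = -6378 - ((9278 + 2733) - 15765) = -6378 - (12011 - 15765) = -6378 - 1*(-3754) = -6378 + 3754 = -2624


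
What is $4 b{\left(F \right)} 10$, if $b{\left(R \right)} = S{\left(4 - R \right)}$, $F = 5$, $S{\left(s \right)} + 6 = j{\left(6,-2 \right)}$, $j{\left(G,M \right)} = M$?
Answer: $-320$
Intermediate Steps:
$S{\left(s \right)} = -8$ ($S{\left(s \right)} = -6 - 2 = -8$)
$b{\left(R \right)} = -8$
$4 b{\left(F \right)} 10 = 4 \left(-8\right) 10 = \left(-32\right) 10 = -320$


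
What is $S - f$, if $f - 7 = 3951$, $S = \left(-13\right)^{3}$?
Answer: $-6155$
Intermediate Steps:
$S = -2197$
$f = 3958$ ($f = 7 + 3951 = 3958$)
$S - f = -2197 - 3958 = -6155$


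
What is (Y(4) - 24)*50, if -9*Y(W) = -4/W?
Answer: -10750/9 ≈ -1194.4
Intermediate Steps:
Y(W) = 4/(9*W) (Y(W) = -(-4)/(9*W) = 4/(9*W))
(Y(4) - 24)*50 = ((4/9)/4 - 24)*50 = ((4/9)*(1/4) - 24)*50 = (1/9 - 24)*50 = -215/9*50 = -10750/9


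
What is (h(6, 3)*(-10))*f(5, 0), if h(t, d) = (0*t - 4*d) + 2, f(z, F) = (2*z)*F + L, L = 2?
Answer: 200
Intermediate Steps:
f(z, F) = 2 + 2*F*z (f(z, F) = (2*z)*F + 2 = 2*F*z + 2 = 2 + 2*F*z)
h(t, d) = 2 - 4*d (h(t, d) = (0 - 4*d) + 2 = -4*d + 2 = 2 - 4*d)
(h(6, 3)*(-10))*f(5, 0) = ((2 - 4*3)*(-10))*(2 + 2*0*5) = ((2 - 12)*(-10))*(2 + 0) = -10*(-10)*2 = 100*2 = 200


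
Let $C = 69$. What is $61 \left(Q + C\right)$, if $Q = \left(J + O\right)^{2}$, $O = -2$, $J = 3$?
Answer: $4270$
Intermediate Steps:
$Q = 1$ ($Q = \left(3 - 2\right)^{2} = 1^{2} = 1$)
$61 \left(Q + C\right) = 61 \left(1 + 69\right) = 61 \cdot 70 = 4270$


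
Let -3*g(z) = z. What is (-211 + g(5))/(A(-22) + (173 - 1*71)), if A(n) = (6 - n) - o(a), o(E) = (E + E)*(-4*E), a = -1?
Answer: -319/207 ≈ -1.5411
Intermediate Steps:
g(z) = -z/3
o(E) = -8*E**2 (o(E) = (2*E)*(-4*E) = -8*E**2)
A(n) = 14 - n (A(n) = (6 - n) - (-8)*(-1)**2 = (6 - n) - (-8) = (6 - n) - 1*(-8) = (6 - n) + 8 = 14 - n)
(-211 + g(5))/(A(-22) + (173 - 1*71)) = (-211 - 1/3*5)/((14 - 1*(-22)) + (173 - 1*71)) = (-211 - 5/3)/((14 + 22) + (173 - 71)) = -638/(3*(36 + 102)) = -638/3/138 = -638/3*1/138 = -319/207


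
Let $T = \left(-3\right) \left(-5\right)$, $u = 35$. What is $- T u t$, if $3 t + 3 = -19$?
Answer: $3850$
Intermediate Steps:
$T = 15$
$t = - \frac{22}{3}$ ($t = -1 + \frac{1}{3} \left(-19\right) = -1 - \frac{19}{3} = - \frac{22}{3} \approx -7.3333$)
$- T u t = \left(-1\right) 15 \cdot 35 \left(- \frac{22}{3}\right) = \left(-15\right) 35 \left(- \frac{22}{3}\right) = \left(-525\right) \left(- \frac{22}{3}\right) = 3850$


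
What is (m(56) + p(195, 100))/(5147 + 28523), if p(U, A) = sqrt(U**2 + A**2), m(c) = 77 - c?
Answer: 3/4810 + sqrt(1921)/6734 ≈ 0.0071323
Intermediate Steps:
p(U, A) = sqrt(A**2 + U**2)
(m(56) + p(195, 100))/(5147 + 28523) = ((77 - 1*56) + sqrt(100**2 + 195**2))/(5147 + 28523) = ((77 - 56) + sqrt(10000 + 38025))/33670 = (21 + sqrt(48025))*(1/33670) = (21 + 5*sqrt(1921))*(1/33670) = 3/4810 + sqrt(1921)/6734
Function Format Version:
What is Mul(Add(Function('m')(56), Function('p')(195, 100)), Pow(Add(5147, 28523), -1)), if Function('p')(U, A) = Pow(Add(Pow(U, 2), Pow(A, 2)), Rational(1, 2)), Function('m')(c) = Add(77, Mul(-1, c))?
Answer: Add(Rational(3, 4810), Mul(Rational(1, 6734), Pow(1921, Rational(1, 2)))) ≈ 0.0071323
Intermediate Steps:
Function('p')(U, A) = Pow(Add(Pow(A, 2), Pow(U, 2)), Rational(1, 2))
Mul(Add(Function('m')(56), Function('p')(195, 100)), Pow(Add(5147, 28523), -1)) = Mul(Add(Add(77, Mul(-1, 56)), Pow(Add(Pow(100, 2), Pow(195, 2)), Rational(1, 2))), Pow(Add(5147, 28523), -1)) = Mul(Add(Add(77, -56), Pow(Add(10000, 38025), Rational(1, 2))), Pow(33670, -1)) = Mul(Add(21, Pow(48025, Rational(1, 2))), Rational(1, 33670)) = Mul(Add(21, Mul(5, Pow(1921, Rational(1, 2)))), Rational(1, 33670)) = Add(Rational(3, 4810), Mul(Rational(1, 6734), Pow(1921, Rational(1, 2))))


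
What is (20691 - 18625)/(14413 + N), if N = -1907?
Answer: 1033/6253 ≈ 0.16520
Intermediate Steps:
(20691 - 18625)/(14413 + N) = (20691 - 18625)/(14413 - 1907) = 2066/12506 = 2066*(1/12506) = 1033/6253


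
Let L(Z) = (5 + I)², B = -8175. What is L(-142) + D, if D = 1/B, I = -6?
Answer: 8174/8175 ≈ 0.99988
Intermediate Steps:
L(Z) = 1 (L(Z) = (5 - 6)² = (-1)² = 1)
D = -1/8175 (D = 1/(-8175) = -1/8175 ≈ -0.00012232)
L(-142) + D = 1 - 1/8175 = 8174/8175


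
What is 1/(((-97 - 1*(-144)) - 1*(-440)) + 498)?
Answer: 1/985 ≈ 0.0010152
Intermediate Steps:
1/(((-97 - 1*(-144)) - 1*(-440)) + 498) = 1/(((-97 + 144) + 440) + 498) = 1/((47 + 440) + 498) = 1/(487 + 498) = 1/985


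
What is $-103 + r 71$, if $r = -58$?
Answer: $-4221$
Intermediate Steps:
$-103 + r 71 = -103 - 4118 = -4221$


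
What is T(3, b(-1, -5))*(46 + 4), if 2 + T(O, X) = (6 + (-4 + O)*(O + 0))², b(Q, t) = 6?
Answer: 350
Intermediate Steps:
T(O, X) = -2 + (6 + O*(-4 + O))² (T(O, X) = -2 + (6 + (-4 + O)*(O + 0))² = -2 + (6 + (-4 + O)*O)² = -2 + (6 + O*(-4 + O))²)
T(3, b(-1, -5))*(46 + 4) = (-2 + (6 + 3² - 4*3)²)*(46 + 4) = (-2 + (6 + 9 - 12)²)*50 = (-2 + 3²)*50 = (-2 + 9)*50 = 7*50 = 350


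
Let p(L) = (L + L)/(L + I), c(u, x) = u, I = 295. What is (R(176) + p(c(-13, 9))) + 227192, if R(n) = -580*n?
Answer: 17640779/141 ≈ 1.2511e+5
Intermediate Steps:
p(L) = 2*L/(295 + L) (p(L) = (L + L)/(L + 295) = (2*L)/(295 + L) = 2*L/(295 + L))
(R(176) + p(c(-13, 9))) + 227192 = (-580*176 + 2*(-13)/(295 - 13)) + 227192 = (-102080 + 2*(-13)/282) + 227192 = (-102080 + 2*(-13)*(1/282)) + 227192 = (-102080 - 13/141) + 227192 = -14393293/141 + 227192 = 17640779/141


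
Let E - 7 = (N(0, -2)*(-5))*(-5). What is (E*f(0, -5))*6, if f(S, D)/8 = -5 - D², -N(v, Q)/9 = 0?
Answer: -10080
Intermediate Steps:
N(v, Q) = 0 (N(v, Q) = -9*0 = 0)
f(S, D) = -40 - 8*D² (f(S, D) = 8*(-5 - D²) = -40 - 8*D²)
E = 7 (E = 7 + (0*(-5))*(-5) = 7 + 0*(-5) = 7 + 0 = 7)
(E*f(0, -5))*6 = (7*(-40 - 8*(-5)²))*6 = (7*(-40 - 8*25))*6 = (7*(-40 - 200))*6 = (7*(-240))*6 = -1680*6 = -10080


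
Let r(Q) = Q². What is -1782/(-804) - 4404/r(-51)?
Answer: 60787/116178 ≈ 0.52322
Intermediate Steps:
-1782/(-804) - 4404/r(-51) = -1782/(-804) - 4404/((-51)²) = -1782*(-1/804) - 4404/2601 = 297/134 - 4404*1/2601 = 297/134 - 1468/867 = 60787/116178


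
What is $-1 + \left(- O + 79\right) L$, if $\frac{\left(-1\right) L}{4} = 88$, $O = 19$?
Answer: $-21121$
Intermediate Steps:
$L = -352$ ($L = \left(-4\right) 88 = -352$)
$-1 + \left(- O + 79\right) L = -1 + \left(\left(-1\right) 19 + 79\right) \left(-352\right) = -1 + \left(-19 + 79\right) \left(-352\right) = -1 + 60 \left(-352\right) = -1 - 21120 = -21121$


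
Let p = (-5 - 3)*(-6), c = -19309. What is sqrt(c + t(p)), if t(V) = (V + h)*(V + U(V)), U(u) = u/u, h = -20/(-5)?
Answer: I*sqrt(16761) ≈ 129.46*I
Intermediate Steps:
h = 4 (h = -20*(-1/5) = 4)
U(u) = 1
p = 48 (p = -8*(-6) = 48)
t(V) = (1 + V)*(4 + V) (t(V) = (V + 4)*(V + 1) = (4 + V)*(1 + V) = (1 + V)*(4 + V))
sqrt(c + t(p)) = sqrt(-19309 + (4 + 48**2 + 5*48)) = sqrt(-19309 + (4 + 2304 + 240)) = sqrt(-19309 + 2548) = sqrt(-16761) = I*sqrt(16761)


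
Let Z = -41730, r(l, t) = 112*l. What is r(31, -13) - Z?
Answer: 45202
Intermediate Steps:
r(31, -13) - Z = 112*31 - 1*(-41730) = 3472 + 41730 = 45202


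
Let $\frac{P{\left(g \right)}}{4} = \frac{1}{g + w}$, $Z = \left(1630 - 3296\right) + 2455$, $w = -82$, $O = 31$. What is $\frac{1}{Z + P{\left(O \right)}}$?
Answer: $\frac{51}{40235} \approx 0.0012676$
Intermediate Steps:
$Z = 789$ ($Z = -1666 + 2455 = 789$)
$P{\left(g \right)} = \frac{4}{-82 + g}$ ($P{\left(g \right)} = \frac{4}{g - 82} = \frac{4}{-82 + g}$)
$\frac{1}{Z + P{\left(O \right)}} = \frac{1}{789 + \frac{4}{-82 + 31}} = \frac{1}{789 + \frac{4}{-51}} = \frac{1}{789 + 4 \left(- \frac{1}{51}\right)} = \frac{1}{789 - \frac{4}{51}} = \frac{1}{\frac{40235}{51}} = \frac{51}{40235}$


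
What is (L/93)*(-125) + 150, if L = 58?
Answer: 6700/93 ≈ 72.043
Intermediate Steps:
(L/93)*(-125) + 150 = (58/93)*(-125) + 150 = -7250/93 + 150 = 6700/93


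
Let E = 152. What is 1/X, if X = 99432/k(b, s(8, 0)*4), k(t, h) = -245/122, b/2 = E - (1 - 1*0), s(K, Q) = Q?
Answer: -245/12130704 ≈ -2.0197e-5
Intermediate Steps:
b = 302 (b = 2*(152 - (1 - 1*0)) = 2*(152 - (1 + 0)) = 2*(152 - 1*1) = 2*(152 - 1) = 2*151 = 302)
k(t, h) = -245/122 (k(t, h) = -245*1/122 = -245/122)
X = -12130704/245 (X = 99432/(-245/122) = 99432*(-122/245) = -12130704/245 ≈ -49513.)
1/X = 1/(-12130704/245) = -245/12130704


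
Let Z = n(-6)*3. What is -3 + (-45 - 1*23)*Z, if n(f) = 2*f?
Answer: 2445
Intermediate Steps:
Z = -36 (Z = (2*(-6))*3 = -12*3 = -36)
-3 + (-45 - 1*23)*Z = -3 + (-45 - 1*23)*(-36) = -3 + (-45 - 23)*(-36) = -3 - 68*(-36) = -3 + 2448 = 2445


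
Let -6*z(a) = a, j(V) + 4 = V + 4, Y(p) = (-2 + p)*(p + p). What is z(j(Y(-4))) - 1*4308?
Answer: -4316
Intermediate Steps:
Y(p) = 2*p*(-2 + p) (Y(p) = (-2 + p)*(2*p) = 2*p*(-2 + p))
j(V) = V (j(V) = -4 + (V + 4) = -4 + (4 + V) = V)
z(a) = -a/6
z(j(Y(-4))) - 1*4308 = -(-4)*(-2 - 4)/3 - 1*4308 = -(-4)*(-6)/3 - 4308 = -1/6*48 - 4308 = -8 - 4308 = -4316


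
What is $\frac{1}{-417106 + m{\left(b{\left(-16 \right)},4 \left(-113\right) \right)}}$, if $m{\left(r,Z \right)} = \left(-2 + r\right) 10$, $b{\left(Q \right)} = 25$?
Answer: $- \frac{1}{416876} \approx -2.3988 \cdot 10^{-6}$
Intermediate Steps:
$m{\left(r,Z \right)} = -20 + 10 r$
$\frac{1}{-417106 + m{\left(b{\left(-16 \right)},4 \left(-113\right) \right)}} = \frac{1}{-417106 + \left(-20 + 10 \cdot 25\right)} = \frac{1}{-417106 + \left(-20 + 250\right)} = \frac{1}{-417106 + 230} = \frac{1}{-416876} = - \frac{1}{416876}$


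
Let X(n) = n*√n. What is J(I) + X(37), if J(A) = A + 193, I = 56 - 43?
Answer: 206 + 37*√37 ≈ 431.06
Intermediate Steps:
X(n) = n^(3/2)
I = 13
J(A) = 193 + A
J(I) + X(37) = (193 + 13) + 37^(3/2) = 206 + 37*√37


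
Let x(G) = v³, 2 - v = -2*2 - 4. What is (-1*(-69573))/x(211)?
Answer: 69573/1000 ≈ 69.573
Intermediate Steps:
v = 10 (v = 2 - (-2*2 - 4) = 2 - (-4 - 4) = 2 - 1*(-8) = 2 + 8 = 10)
x(G) = 1000 (x(G) = 10³ = 1000)
(-1*(-69573))/x(211) = -1*(-69573)/1000 = 69573*(1/1000) = 69573/1000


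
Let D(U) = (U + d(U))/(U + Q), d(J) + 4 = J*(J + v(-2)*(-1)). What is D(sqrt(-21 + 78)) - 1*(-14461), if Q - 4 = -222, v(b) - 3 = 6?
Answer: 686409189/47467 + 1691*sqrt(57)/47467 ≈ 14461.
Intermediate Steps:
v(b) = 9 (v(b) = 3 + 6 = 9)
Q = -218 (Q = 4 - 222 = -218)
d(J) = -4 + J*(-9 + J) (d(J) = -4 + J*(J + 9*(-1)) = -4 + J*(J - 9) = -4 + J*(-9 + J))
D(U) = (-4 + U**2 - 8*U)/(-218 + U) (D(U) = (U + (-4 + U**2 - 9*U))/(U - 218) = (-4 + U**2 - 8*U)/(-218 + U))
D(sqrt(-21 + 78)) - 1*(-14461) = (-4 + (sqrt(-21 + 78))**2 - 8*sqrt(-21 + 78))/(-218 + sqrt(-21 + 78)) - 1*(-14461) = (-4 + (sqrt(57))**2 - 8*sqrt(57))/(-218 + sqrt(57)) + 14461 = (-4 + 57 - 8*sqrt(57))/(-218 + sqrt(57)) + 14461 = (53 - 8*sqrt(57))/(-218 + sqrt(57)) + 14461 = 14461 + (53 - 8*sqrt(57))/(-218 + sqrt(57))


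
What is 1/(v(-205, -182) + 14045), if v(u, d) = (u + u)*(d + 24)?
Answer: 1/78825 ≈ 1.2686e-5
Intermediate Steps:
v(u, d) = 2*u*(24 + d) (v(u, d) = (2*u)*(24 + d) = 2*u*(24 + d))
1/(v(-205, -182) + 14045) = 1/(2*(-205)*(24 - 182) + 14045) = 1/(2*(-205)*(-158) + 14045) = 1/(64780 + 14045) = 1/78825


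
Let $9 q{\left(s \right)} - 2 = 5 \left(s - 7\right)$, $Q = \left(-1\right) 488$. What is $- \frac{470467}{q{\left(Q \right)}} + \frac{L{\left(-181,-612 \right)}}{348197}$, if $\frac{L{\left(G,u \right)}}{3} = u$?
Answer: $\frac{1474332241563}{861091181} \approx 1712.2$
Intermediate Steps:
$L{\left(G,u \right)} = 3 u$
$Q = -488$
$q{\left(s \right)} = - \frac{11}{3} + \frac{5 s}{9}$ ($q{\left(s \right)} = \frac{2}{9} + \frac{5 \left(s - 7\right)}{9} = \frac{2}{9} + \frac{5 \left(-7 + s\right)}{9} = \frac{2}{9} + \frac{-35 + 5 s}{9} = \frac{2}{9} + \left(- \frac{35}{9} + \frac{5 s}{9}\right) = - \frac{11}{3} + \frac{5 s}{9}$)
$- \frac{470467}{q{\left(Q \right)}} + \frac{L{\left(-181,-612 \right)}}{348197} = - \frac{470467}{- \frac{11}{3} + \frac{5}{9} \left(-488\right)} + \frac{3 \left(-612\right)}{348197} = - \frac{470467}{- \frac{11}{3} - \frac{2440}{9}} - \frac{1836}{348197} = - \frac{470467}{- \frac{2473}{9}} - \frac{1836}{348197} = \left(-470467\right) \left(- \frac{9}{2473}\right) - \frac{1836}{348197} = \frac{4234203}{2473} - \frac{1836}{348197} = \frac{1474332241563}{861091181}$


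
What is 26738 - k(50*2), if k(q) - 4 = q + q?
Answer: 26534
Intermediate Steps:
k(q) = 4 + 2*q (k(q) = 4 + (q + q) = 4 + 2*q)
26738 - k(50*2) = 26738 - (4 + 2*(50*2)) = 26738 - (4 + 2*100) = 26738 - (4 + 200) = 26738 - 1*204 = 26738 - 204 = 26534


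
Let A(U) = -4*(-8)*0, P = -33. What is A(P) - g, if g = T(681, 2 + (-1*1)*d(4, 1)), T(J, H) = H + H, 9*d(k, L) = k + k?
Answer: -20/9 ≈ -2.2222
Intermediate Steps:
d(k, L) = 2*k/9 (d(k, L) = (k + k)/9 = (2*k)/9 = 2*k/9)
T(J, H) = 2*H
A(U) = 0 (A(U) = 32*0 = 0)
g = 20/9 (g = 2*(2 + (-1*1)*((2/9)*4)) = 2*(2 - 1*8/9) = 2*(2 - 8/9) = 2*(10/9) = 20/9 ≈ 2.2222)
A(P) - g = 0 - 1*20/9 = 0 - 20/9 = -20/9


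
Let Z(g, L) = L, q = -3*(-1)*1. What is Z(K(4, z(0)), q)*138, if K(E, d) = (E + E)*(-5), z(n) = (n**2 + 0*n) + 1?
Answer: 414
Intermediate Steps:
z(n) = 1 + n**2 (z(n) = (n**2 + 0) + 1 = n**2 + 1 = 1 + n**2)
K(E, d) = -10*E (K(E, d) = (2*E)*(-5) = -10*E)
q = 3 (q = 3*1 = 3)
Z(K(4, z(0)), q)*138 = 3*138 = 414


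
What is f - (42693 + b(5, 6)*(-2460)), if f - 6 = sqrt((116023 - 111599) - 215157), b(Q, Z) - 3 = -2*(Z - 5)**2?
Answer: -40227 + I*sqrt(210733) ≈ -40227.0 + 459.06*I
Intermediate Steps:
b(Q, Z) = 3 - 2*(-5 + Z)**2 (b(Q, Z) = 3 - 2*(Z - 5)**2 = 3 - 2*(-5 + Z)**2)
f = 6 + I*sqrt(210733) (f = 6 + sqrt((116023 - 111599) - 215157) = 6 + sqrt(4424 - 215157) = 6 + sqrt(-210733) = 6 + I*sqrt(210733) ≈ 6.0 + 459.06*I)
f - (42693 + b(5, 6)*(-2460)) = (6 + I*sqrt(210733)) - (42693 + (3 - 2*(-5 + 6)**2)*(-2460)) = (6 + I*sqrt(210733)) - (42693 + (3 - 2*1**2)*(-2460)) = (6 + I*sqrt(210733)) - (42693 + (3 - 2*1)*(-2460)) = (6 + I*sqrt(210733)) - (42693 + (3 - 2)*(-2460)) = (6 + I*sqrt(210733)) - (42693 + 1*(-2460)) = (6 + I*sqrt(210733)) - (42693 - 2460) = (6 + I*sqrt(210733)) - 1*40233 = (6 + I*sqrt(210733)) - 40233 = -40227 + I*sqrt(210733)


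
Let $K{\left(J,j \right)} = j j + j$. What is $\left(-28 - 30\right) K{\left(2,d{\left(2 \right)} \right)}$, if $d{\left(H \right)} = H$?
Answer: $-348$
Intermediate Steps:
$K{\left(J,j \right)} = j + j^{2}$ ($K{\left(J,j \right)} = j^{2} + j = j + j^{2}$)
$\left(-28 - 30\right) K{\left(2,d{\left(2 \right)} \right)} = \left(-28 - 30\right) 2 \left(1 + 2\right) = - 58 \cdot 2 \cdot 3 = \left(-58\right) 6 = -348$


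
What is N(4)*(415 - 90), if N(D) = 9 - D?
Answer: 1625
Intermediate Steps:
N(4)*(415 - 90) = (9 - 1*4)*(415 - 90) = (9 - 4)*325 = 5*325 = 1625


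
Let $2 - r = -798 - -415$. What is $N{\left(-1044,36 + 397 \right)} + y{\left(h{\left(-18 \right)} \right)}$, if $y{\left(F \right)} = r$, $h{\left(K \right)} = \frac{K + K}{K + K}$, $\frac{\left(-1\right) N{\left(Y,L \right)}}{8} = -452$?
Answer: $4001$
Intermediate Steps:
$N{\left(Y,L \right)} = 3616$ ($N{\left(Y,L \right)} = \left(-8\right) \left(-452\right) = 3616$)
$h{\left(K \right)} = 1$ ($h{\left(K \right)} = \frac{2 K}{2 K} = 2 K \frac{1}{2 K} = 1$)
$r = 385$ ($r = 2 - \left(-798 - -415\right) = 2 - \left(-798 + 415\right) = 2 - -383 = 2 + 383 = 385$)
$y{\left(F \right)} = 385$
$N{\left(-1044,36 + 397 \right)} + y{\left(h{\left(-18 \right)} \right)} = 3616 + 385 = 4001$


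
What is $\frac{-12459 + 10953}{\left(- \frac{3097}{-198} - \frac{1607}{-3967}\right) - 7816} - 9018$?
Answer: $- \frac{55248480296082}{6126598271} \approx -9017.8$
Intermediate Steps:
$\frac{-12459 + 10953}{\left(- \frac{3097}{-198} - \frac{1607}{-3967}\right) - 7816} - 9018 = - \frac{1506}{\left(\left(-3097\right) \left(- \frac{1}{198}\right) - - \frac{1607}{3967}\right) - 7816} - 9018 = - \frac{1506}{\left(\frac{3097}{198} + \frac{1607}{3967}\right) - 7816} - 9018 = - \frac{1506}{\frac{12603985}{785466} - 7816} - 9018 = - \frac{1506}{- \frac{6126598271}{785466}} - 9018 = \left(-1506\right) \left(- \frac{785466}{6126598271}\right) - 9018 = \frac{1182911796}{6126598271} - 9018 = - \frac{55248480296082}{6126598271}$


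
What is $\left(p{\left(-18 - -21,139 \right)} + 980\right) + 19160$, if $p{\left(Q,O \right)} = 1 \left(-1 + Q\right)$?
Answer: $20142$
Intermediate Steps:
$p{\left(Q,O \right)} = -1 + Q$
$\left(p{\left(-18 - -21,139 \right)} + 980\right) + 19160 = \left(\left(-1 - -3\right) + 980\right) + 19160 = \left(\left(-1 + \left(-18 + 21\right)\right) + 980\right) + 19160 = \left(\left(-1 + 3\right) + 980\right) + 19160 = \left(2 + 980\right) + 19160 = 982 + 19160 = 20142$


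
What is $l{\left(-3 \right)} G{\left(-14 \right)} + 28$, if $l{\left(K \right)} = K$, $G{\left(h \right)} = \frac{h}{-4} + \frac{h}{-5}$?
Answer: $\frac{91}{10} \approx 9.1$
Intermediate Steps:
$G{\left(h \right)} = - \frac{9 h}{20}$ ($G{\left(h \right)} = h \left(- \frac{1}{4}\right) + h \left(- \frac{1}{5}\right) = - \frac{h}{4} - \frac{h}{5} = - \frac{9 h}{20}$)
$l{\left(-3 \right)} G{\left(-14 \right)} + 28 = - 3 \left(\left(- \frac{9}{20}\right) \left(-14\right)\right) + 28 = \left(-3\right) \frac{63}{10} + 28 = - \frac{189}{10} + 28 = \frac{91}{10}$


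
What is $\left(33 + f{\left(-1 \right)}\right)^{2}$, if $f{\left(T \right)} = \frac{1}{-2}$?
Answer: $\frac{4225}{4} \approx 1056.3$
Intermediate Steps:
$f{\left(T \right)} = - \frac{1}{2}$
$\left(33 + f{\left(-1 \right)}\right)^{2} = \left(33 - \frac{1}{2}\right)^{2} = \left(\frac{65}{2}\right)^{2} = \frac{4225}{4}$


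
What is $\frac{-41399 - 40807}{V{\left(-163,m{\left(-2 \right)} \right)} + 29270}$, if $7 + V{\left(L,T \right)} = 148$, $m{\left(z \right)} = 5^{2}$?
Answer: $- \frac{82206}{29411} \approx -2.7951$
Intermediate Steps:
$m{\left(z \right)} = 25$
$V{\left(L,T \right)} = 141$ ($V{\left(L,T \right)} = -7 + 148 = 141$)
$\frac{-41399 - 40807}{V{\left(-163,m{\left(-2 \right)} \right)} + 29270} = \frac{-41399 - 40807}{141 + 29270} = - \frac{82206}{29411}$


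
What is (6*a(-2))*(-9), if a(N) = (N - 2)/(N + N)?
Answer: -54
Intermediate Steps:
a(N) = (-2 + N)/(2*N) (a(N) = (-2 + N)/((2*N)) = (-2 + N)*(1/(2*N)) = (-2 + N)/(2*N))
(6*a(-2))*(-9) = (6*((½)*(-2 - 2)/(-2)))*(-9) = (6*((½)*(-½)*(-4)))*(-9) = (6*1)*(-9) = 6*(-9) = -54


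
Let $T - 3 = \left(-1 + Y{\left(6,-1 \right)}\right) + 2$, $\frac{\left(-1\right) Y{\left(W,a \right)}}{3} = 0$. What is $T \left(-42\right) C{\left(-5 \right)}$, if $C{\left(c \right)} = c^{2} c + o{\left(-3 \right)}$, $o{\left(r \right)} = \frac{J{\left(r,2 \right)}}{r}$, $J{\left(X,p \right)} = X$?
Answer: $20832$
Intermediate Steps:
$Y{\left(W,a \right)} = 0$ ($Y{\left(W,a \right)} = \left(-3\right) 0 = 0$)
$T = 4$ ($T = 3 + \left(\left(-1 + 0\right) + 2\right) = 3 + \left(-1 + 2\right) = 3 + 1 = 4$)
$o{\left(r \right)} = 1$ ($o{\left(r \right)} = \frac{r}{r} = 1$)
$C{\left(c \right)} = 1 + c^{3}$ ($C{\left(c \right)} = c^{2} c + 1 = c^{3} + 1 = 1 + c^{3}$)
$T \left(-42\right) C{\left(-5 \right)} = 4 \left(-42\right) \left(1 + \left(-5\right)^{3}\right) = - 168 \left(1 - 125\right) = \left(-168\right) \left(-124\right) = 20832$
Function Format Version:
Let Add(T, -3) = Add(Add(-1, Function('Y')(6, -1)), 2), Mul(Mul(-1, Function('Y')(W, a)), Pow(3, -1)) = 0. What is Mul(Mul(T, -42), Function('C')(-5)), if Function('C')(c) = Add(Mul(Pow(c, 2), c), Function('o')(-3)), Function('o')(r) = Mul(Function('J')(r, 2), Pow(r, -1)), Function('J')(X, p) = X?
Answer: 20832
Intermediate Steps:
Function('Y')(W, a) = 0 (Function('Y')(W, a) = Mul(-3, 0) = 0)
T = 4 (T = Add(3, Add(Add(-1, 0), 2)) = Add(3, Add(-1, 2)) = Add(3, 1) = 4)
Function('o')(r) = 1 (Function('o')(r) = Mul(r, Pow(r, -1)) = 1)
Function('C')(c) = Add(1, Pow(c, 3)) (Function('C')(c) = Add(Mul(Pow(c, 2), c), 1) = Add(Pow(c, 3), 1) = Add(1, Pow(c, 3)))
Mul(Mul(T, -42), Function('C')(-5)) = Mul(Mul(4, -42), Add(1, Pow(-5, 3))) = Mul(-168, Add(1, -125)) = Mul(-168, -124) = 20832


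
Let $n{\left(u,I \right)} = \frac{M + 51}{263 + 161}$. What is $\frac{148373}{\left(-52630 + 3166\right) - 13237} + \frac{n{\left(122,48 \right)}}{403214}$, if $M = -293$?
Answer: $- \frac{12683134601085}{5359767254968} \approx -2.3664$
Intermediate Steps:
$n{\left(u,I \right)} = - \frac{121}{212}$ ($n{\left(u,I \right)} = \frac{-293 + 51}{263 + 161} = - \frac{242}{424} = \left(-242\right) \frac{1}{424} = - \frac{121}{212}$)
$\frac{148373}{\left(-52630 + 3166\right) - 13237} + \frac{n{\left(122,48 \right)}}{403214} = \frac{148373}{\left(-52630 + 3166\right) - 13237} - \frac{121}{212 \cdot 403214} = \frac{148373}{-49464 - 13237} - \frac{121}{85481368} = \frac{148373}{-62701} - \frac{121}{85481368} = 148373 \left(- \frac{1}{62701}\right) - \frac{121}{85481368} = - \frac{148373}{62701} - \frac{121}{85481368} = - \frac{12683134601085}{5359767254968}$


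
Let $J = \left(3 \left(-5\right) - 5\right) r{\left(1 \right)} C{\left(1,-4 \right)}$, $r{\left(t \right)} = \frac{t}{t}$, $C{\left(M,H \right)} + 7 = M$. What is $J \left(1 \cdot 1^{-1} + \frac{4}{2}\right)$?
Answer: $360$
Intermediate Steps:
$C{\left(M,H \right)} = -7 + M$
$r{\left(t \right)} = 1$
$J = 120$ ($J = \left(3 \left(-5\right) - 5\right) 1 \left(-7 + 1\right) = \left(-15 - 5\right) 1 \left(-6\right) = \left(-20\right) 1 \left(-6\right) = \left(-20\right) \left(-6\right) = 120$)
$J \left(1 \cdot 1^{-1} + \frac{4}{2}\right) = 120 \left(1 \cdot 1^{-1} + \frac{4}{2}\right) = 120 \left(1 \cdot 1 + 4 \cdot \frac{1}{2}\right) = 120 \left(1 + 2\right) = 120 \cdot 3 = 360$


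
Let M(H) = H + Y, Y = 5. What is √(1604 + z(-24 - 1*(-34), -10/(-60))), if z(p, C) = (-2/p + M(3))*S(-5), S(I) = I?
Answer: √1565 ≈ 39.560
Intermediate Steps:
M(H) = 5 + H (M(H) = H + 5 = 5 + H)
z(p, C) = -40 + 10/p (z(p, C) = (-2/p + (5 + 3))*(-5) = (-2/p + 8)*(-5) = (8 - 2/p)*(-5) = -40 + 10/p)
√(1604 + z(-24 - 1*(-34), -10/(-60))) = √(1604 + (-40 + 10/(-24 - 1*(-34)))) = √(1604 + (-40 + 10/(-24 + 34))) = √(1604 + (-40 + 10/10)) = √(1604 + (-40 + 10*(⅒))) = √(1604 + (-40 + 1)) = √(1604 - 39) = √1565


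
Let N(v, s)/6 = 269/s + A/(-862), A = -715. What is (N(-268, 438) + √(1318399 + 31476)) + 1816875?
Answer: 57164610649/31463 + 5*√53995 ≈ 1.8180e+6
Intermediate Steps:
N(v, s) = 2145/431 + 1614/s (N(v, s) = 6*(269/s - 715/(-862)) = 6*(269/s - 715*(-1/862)) = 6*(269/s + 715/862) = 6*(715/862 + 269/s) = 2145/431 + 1614/s)
(N(-268, 438) + √(1318399 + 31476)) + 1816875 = ((2145/431 + 1614/438) + √(1318399 + 31476)) + 1816875 = ((2145/431 + 1614*(1/438)) + √1349875) + 1816875 = ((2145/431 + 269/73) + 5*√53995) + 1816875 = (272524/31463 + 5*√53995) + 1816875 = 57164610649/31463 + 5*√53995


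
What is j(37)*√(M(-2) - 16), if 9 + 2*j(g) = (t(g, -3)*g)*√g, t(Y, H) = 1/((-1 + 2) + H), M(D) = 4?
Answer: I*√3*(-18 - 37*√37)/2 ≈ -210.5*I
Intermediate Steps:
t(Y, H) = 1/(1 + H)
j(g) = -9/2 - g^(3/2)/4 (j(g) = -9/2 + ((g/(1 - 3))*√g)/2 = -9/2 + ((g/(-2))*√g)/2 = -9/2 + ((-g/2)*√g)/2 = -9/2 + (-g^(3/2)/2)/2 = -9/2 - g^(3/2)/4)
j(37)*√(M(-2) - 16) = (-9/2 - 37*√37/4)*√(4 - 16) = (-9/2 - 37*√37/4)*√(-12) = (-9/2 - 37*√37/4)*(2*I*√3) = 2*I*√3*(-9/2 - 37*√37/4)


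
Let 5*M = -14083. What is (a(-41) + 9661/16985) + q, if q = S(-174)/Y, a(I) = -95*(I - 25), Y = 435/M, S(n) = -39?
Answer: 16065232958/2462825 ≈ 6523.1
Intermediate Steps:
M = -14083/5 (M = (1/5)*(-14083) = -14083/5 ≈ -2816.6)
Y = -2175/14083 (Y = 435/(-14083/5) = 435*(-5/14083) = -2175/14083 ≈ -0.15444)
a(I) = 2375 - 95*I (a(I) = -95*(-25 + I) = 2375 - 95*I)
q = 183079/725 (q = -39/(-2175/14083) = -39*(-14083/2175) = 183079/725 ≈ 252.52)
(a(-41) + 9661/16985) + q = ((2375 - 95*(-41)) + 9661/16985) + 183079/725 = ((2375 + 3895) + 9661*(1/16985)) + 183079/725 = (6270 + 9661/16985) + 183079/725 = 106505611/16985 + 183079/725 = 16065232958/2462825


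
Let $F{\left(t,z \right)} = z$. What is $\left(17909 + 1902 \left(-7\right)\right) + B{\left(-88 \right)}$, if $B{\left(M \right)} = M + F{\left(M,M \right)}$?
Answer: $4419$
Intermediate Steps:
$B{\left(M \right)} = 2 M$ ($B{\left(M \right)} = M + M = 2 M$)
$\left(17909 + 1902 \left(-7\right)\right) + B{\left(-88 \right)} = \left(17909 + 1902 \left(-7\right)\right) + 2 \left(-88\right) = \left(17909 - 13314\right) - 176 = 4595 - 176 = 4419$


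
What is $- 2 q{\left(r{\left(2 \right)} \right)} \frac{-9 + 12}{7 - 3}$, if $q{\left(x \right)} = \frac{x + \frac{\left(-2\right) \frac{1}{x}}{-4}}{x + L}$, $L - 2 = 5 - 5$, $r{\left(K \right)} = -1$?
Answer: $\frac{9}{4} \approx 2.25$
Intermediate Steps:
$L = 2$ ($L = 2 + \left(5 - 5\right) = 2 + 0 = 2$)
$q{\left(x \right)} = \frac{x + \frac{1}{2 x}}{2 + x}$ ($q{\left(x \right)} = \frac{x + \frac{\left(-2\right) \frac{1}{x}}{-4}}{x + 2} = \frac{x + - \frac{2}{x} \left(- \frac{1}{4}\right)}{2 + x} = \frac{x + \frac{1}{2 x}}{2 + x}$)
$- 2 q{\left(r{\left(2 \right)} \right)} \frac{-9 + 12}{7 - 3} = - 2 \frac{\frac{1}{2} + \left(-1\right)^{2}}{\left(-1\right) \left(2 - 1\right)} \frac{-9 + 12}{7 - 3} = - 2 \left(- \frac{\frac{1}{2} + 1}{1}\right) \frac{3}{4} = - 2 \left(\left(-1\right) 1 \cdot \frac{3}{2}\right) 3 \cdot \frac{1}{4} = \left(-2\right) \left(- \frac{3}{2}\right) \frac{3}{4} = 3 \cdot \frac{3}{4} = \frac{9}{4}$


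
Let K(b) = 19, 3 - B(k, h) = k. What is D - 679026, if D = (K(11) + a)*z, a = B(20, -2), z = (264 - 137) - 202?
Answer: -679176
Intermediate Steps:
z = -75 (z = 127 - 202 = -75)
B(k, h) = 3 - k
a = -17 (a = 3 - 1*20 = 3 - 20 = -17)
D = -150 (D = (19 - 17)*(-75) = 2*(-75) = -150)
D - 679026 = -150 - 679026 = -679176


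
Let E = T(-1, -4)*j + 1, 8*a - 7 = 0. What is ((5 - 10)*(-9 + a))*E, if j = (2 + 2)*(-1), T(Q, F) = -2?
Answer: 2925/8 ≈ 365.63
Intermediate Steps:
a = 7/8 (a = 7/8 + (1/8)*0 = 7/8 + 0 = 7/8 ≈ 0.87500)
j = -4 (j = 4*(-1) = -4)
E = 9 (E = -2*(-4) + 1 = 8 + 1 = 9)
((5 - 10)*(-9 + a))*E = ((5 - 10)*(-9 + 7/8))*9 = -5*(-65/8)*9 = (325/8)*9 = 2925/8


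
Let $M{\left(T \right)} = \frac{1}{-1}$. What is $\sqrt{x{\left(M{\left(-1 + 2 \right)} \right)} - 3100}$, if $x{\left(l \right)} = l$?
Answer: $i \sqrt{3101} \approx 55.687 i$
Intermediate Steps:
$M{\left(T \right)} = -1$
$\sqrt{x{\left(M{\left(-1 + 2 \right)} \right)} - 3100} = \sqrt{-1 - 3100} = \sqrt{-3101} = i \sqrt{3101}$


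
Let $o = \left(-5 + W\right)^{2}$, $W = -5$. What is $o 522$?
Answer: $52200$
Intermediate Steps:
$o = 100$ ($o = \left(-5 - 5\right)^{2} = \left(-10\right)^{2} = 100$)
$o 522 = 100 \cdot 522 = 52200$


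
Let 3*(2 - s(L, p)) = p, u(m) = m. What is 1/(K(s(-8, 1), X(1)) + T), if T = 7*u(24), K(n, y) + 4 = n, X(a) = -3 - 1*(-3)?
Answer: 3/497 ≈ 0.0060362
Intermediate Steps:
s(L, p) = 2 - p/3
X(a) = 0 (X(a) = -3 + 3 = 0)
K(n, y) = -4 + n
T = 168 (T = 7*24 = 168)
1/(K(s(-8, 1), X(1)) + T) = 1/((-4 + (2 - 1/3*1)) + 168) = 1/((-4 + (2 - 1/3)) + 168) = 1/((-4 + 5/3) + 168) = 1/(-7/3 + 168) = 1/(497/3) = 3/497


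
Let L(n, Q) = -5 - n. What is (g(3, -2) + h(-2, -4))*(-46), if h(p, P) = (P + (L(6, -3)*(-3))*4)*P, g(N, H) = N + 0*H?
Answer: 23414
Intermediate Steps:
g(N, H) = N (g(N, H) = N + 0 = N)
h(p, P) = P*(132 + P) (h(p, P) = (P + ((-5 - 1*6)*(-3))*4)*P = (P + ((-5 - 6)*(-3))*4)*P = (P - 11*(-3)*4)*P = (P + 33*4)*P = (P + 132)*P = (132 + P)*P = P*(132 + P))
(g(3, -2) + h(-2, -4))*(-46) = (3 - 4*(132 - 4))*(-46) = (3 - 4*128)*(-46) = (3 - 512)*(-46) = -509*(-46) = 23414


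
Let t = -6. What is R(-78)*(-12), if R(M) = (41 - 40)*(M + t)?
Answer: 1008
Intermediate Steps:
R(M) = -6 + M (R(M) = (41 - 40)*(M - 6) = 1*(-6 + M) = -6 + M)
R(-78)*(-12) = (-6 - 78)*(-12) = -84*(-12) = 1008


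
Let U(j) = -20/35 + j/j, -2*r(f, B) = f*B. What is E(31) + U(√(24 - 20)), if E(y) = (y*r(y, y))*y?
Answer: -6464641/14 ≈ -4.6176e+5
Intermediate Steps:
r(f, B) = -B*f/2 (r(f, B) = -f*B/2 = -B*f/2)
E(y) = -y⁴/2 (E(y) = (y*(-y*y/2))*y = (y*(-y²/2))*y = (-y³/2)*y = -y⁴/2)
U(j) = 3/7 (U(j) = -20*1/35 + 1 = -4/7 + 1 = 3/7)
E(31) + U(√(24 - 20)) = -½*31⁴ + 3/7 = -½*923521 + 3/7 = -923521/2 + 3/7 = -6464641/14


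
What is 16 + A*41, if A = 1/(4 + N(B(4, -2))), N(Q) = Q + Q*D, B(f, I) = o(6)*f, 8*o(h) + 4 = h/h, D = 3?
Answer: -9/2 ≈ -4.5000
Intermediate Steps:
o(h) = -3/8 (o(h) = -1/2 + (h/h)/8 = -1/2 + (1/8)*1 = -1/2 + 1/8 = -3/8)
B(f, I) = -3*f/8
N(Q) = 4*Q (N(Q) = Q + Q*3 = Q + 3*Q = 4*Q)
A = -1/2 (A = 1/(4 + 4*(-3/8*4)) = 1/(4 + 4*(-3/2)) = 1/(4 - 6) = 1/(-2) = -1/2 ≈ -0.50000)
16 + A*41 = 16 - 1/2*41 = 16 - 41/2 = -9/2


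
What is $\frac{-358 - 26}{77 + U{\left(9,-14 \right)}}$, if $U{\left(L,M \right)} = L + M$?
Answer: $- \frac{16}{3} \approx -5.3333$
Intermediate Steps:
$\frac{-358 - 26}{77 + U{\left(9,-14 \right)}} = \frac{-358 - 26}{77 + \left(9 - 14\right)} = - \frac{384}{77 - 5} = - \frac{384}{72} = \left(-384\right) \frac{1}{72} = - \frac{16}{3}$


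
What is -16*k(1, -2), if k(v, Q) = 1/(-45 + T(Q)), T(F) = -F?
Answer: 16/43 ≈ 0.37209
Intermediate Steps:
k(v, Q) = 1/(-45 - Q)
-16*k(1, -2) = -(-16)/(45 - 2) = -(-16)/43 = -16*(-1/43) = 16/43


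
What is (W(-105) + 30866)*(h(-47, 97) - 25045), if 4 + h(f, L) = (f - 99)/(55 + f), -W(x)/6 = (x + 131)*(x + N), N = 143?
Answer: -1250254161/2 ≈ -6.2513e+8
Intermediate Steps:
W(x) = -6*(131 + x)*(143 + x) (W(x) = -6*(x + 131)*(x + 143) = -6*(131 + x)*(143 + x))
h(f, L) = -4 + (-99 + f)/(55 + f) (h(f, L) = -4 + (f - 99)/(55 + f) = -4 + (-99 + f)/(55 + f))
(W(-105) + 30866)*(h(-47, 97) - 25045) = ((-112398 - 1644*(-105) - 6*(-105)²) + 30866)*((-319 - 3*(-47))/(55 - 47) - 25045) = ((-112398 + 172620 - 6*11025) + 30866)*((-319 + 141)/8 - 25045) = ((-112398 + 172620 - 66150) + 30866)*((⅛)*(-178) - 25045) = (-5928 + 30866)*(-89/4 - 25045) = 24938*(-100269/4) = -1250254161/2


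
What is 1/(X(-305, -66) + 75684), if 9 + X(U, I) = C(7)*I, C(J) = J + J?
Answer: 1/74751 ≈ 1.3378e-5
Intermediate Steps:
C(J) = 2*J
X(U, I) = -9 + 14*I (X(U, I) = -9 + (2*7)*I = -9 + 14*I)
1/(X(-305, -66) + 75684) = 1/((-9 + 14*(-66)) + 75684) = 1/((-9 - 924) + 75684) = 1/(-933 + 75684) = 1/74751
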